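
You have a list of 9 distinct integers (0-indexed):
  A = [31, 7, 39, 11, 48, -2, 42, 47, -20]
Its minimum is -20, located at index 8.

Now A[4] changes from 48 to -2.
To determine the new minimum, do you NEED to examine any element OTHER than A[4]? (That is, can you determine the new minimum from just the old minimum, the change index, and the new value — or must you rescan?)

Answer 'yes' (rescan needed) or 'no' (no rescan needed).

Old min = -20 at index 8
Change at index 4: 48 -> -2
Index 4 was NOT the min. New min = min(-20, -2). No rescan of other elements needed.
Needs rescan: no

Answer: no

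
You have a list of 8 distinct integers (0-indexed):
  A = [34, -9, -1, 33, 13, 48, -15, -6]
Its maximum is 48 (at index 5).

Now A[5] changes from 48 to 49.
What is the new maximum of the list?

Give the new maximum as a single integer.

Old max = 48 (at index 5)
Change: A[5] 48 -> 49
Changed element WAS the max -> may need rescan.
  Max of remaining elements: 34
  New max = max(49, 34) = 49

Answer: 49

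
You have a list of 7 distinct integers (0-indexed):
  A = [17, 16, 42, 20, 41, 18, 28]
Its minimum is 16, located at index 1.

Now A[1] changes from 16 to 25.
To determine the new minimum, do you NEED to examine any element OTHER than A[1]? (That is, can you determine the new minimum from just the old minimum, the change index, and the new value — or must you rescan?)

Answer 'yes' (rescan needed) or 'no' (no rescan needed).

Answer: yes

Derivation:
Old min = 16 at index 1
Change at index 1: 16 -> 25
Index 1 WAS the min and new value 25 > old min 16. Must rescan other elements to find the new min.
Needs rescan: yes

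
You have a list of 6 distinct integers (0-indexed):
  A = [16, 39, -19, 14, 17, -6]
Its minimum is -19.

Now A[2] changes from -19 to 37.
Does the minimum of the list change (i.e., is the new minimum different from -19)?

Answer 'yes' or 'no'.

Answer: yes

Derivation:
Old min = -19
Change: A[2] -19 -> 37
Changed element was the min; new min must be rechecked.
New min = -6; changed? yes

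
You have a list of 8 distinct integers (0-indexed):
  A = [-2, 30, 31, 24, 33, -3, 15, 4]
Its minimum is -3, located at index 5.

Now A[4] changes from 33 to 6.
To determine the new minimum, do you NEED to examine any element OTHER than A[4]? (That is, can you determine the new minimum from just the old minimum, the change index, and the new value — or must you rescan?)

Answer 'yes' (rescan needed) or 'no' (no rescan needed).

Old min = -3 at index 5
Change at index 4: 33 -> 6
Index 4 was NOT the min. New min = min(-3, 6). No rescan of other elements needed.
Needs rescan: no

Answer: no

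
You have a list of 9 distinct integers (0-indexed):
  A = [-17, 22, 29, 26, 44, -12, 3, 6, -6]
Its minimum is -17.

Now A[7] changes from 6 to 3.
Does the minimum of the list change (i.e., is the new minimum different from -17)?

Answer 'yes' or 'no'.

Answer: no

Derivation:
Old min = -17
Change: A[7] 6 -> 3
Changed element was NOT the min; min changes only if 3 < -17.
New min = -17; changed? no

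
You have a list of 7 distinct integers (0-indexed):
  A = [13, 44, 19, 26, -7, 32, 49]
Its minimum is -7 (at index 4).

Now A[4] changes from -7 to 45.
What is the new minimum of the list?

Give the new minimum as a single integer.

Answer: 13

Derivation:
Old min = -7 (at index 4)
Change: A[4] -7 -> 45
Changed element WAS the min. Need to check: is 45 still <= all others?
  Min of remaining elements: 13
  New min = min(45, 13) = 13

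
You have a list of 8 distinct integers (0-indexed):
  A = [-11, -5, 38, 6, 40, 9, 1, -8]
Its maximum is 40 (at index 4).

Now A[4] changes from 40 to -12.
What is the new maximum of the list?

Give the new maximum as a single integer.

Answer: 38

Derivation:
Old max = 40 (at index 4)
Change: A[4] 40 -> -12
Changed element WAS the max -> may need rescan.
  Max of remaining elements: 38
  New max = max(-12, 38) = 38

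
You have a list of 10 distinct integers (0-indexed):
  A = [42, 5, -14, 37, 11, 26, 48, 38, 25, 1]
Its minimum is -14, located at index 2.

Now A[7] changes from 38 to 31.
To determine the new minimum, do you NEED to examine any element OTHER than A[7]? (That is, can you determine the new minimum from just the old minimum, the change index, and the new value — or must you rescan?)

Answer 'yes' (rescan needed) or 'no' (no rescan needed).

Answer: no

Derivation:
Old min = -14 at index 2
Change at index 7: 38 -> 31
Index 7 was NOT the min. New min = min(-14, 31). No rescan of other elements needed.
Needs rescan: no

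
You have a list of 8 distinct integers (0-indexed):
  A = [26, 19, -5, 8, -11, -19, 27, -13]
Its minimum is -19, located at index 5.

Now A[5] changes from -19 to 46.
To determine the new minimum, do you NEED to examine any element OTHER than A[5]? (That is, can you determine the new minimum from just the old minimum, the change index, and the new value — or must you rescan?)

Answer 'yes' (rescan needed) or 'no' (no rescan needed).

Answer: yes

Derivation:
Old min = -19 at index 5
Change at index 5: -19 -> 46
Index 5 WAS the min and new value 46 > old min -19. Must rescan other elements to find the new min.
Needs rescan: yes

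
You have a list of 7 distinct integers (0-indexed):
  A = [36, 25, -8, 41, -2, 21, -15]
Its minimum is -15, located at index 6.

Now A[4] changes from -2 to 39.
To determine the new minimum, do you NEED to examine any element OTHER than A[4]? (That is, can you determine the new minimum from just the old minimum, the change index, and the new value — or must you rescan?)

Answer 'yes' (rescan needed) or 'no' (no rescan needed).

Old min = -15 at index 6
Change at index 4: -2 -> 39
Index 4 was NOT the min. New min = min(-15, 39). No rescan of other elements needed.
Needs rescan: no

Answer: no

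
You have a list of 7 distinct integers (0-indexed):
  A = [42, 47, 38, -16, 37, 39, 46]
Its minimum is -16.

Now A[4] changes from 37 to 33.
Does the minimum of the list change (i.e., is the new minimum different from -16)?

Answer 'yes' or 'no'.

Answer: no

Derivation:
Old min = -16
Change: A[4] 37 -> 33
Changed element was NOT the min; min changes only if 33 < -16.
New min = -16; changed? no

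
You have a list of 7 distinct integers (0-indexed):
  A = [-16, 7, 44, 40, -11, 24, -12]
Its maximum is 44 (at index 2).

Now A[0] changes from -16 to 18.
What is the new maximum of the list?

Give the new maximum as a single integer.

Answer: 44

Derivation:
Old max = 44 (at index 2)
Change: A[0] -16 -> 18
Changed element was NOT the old max.
  New max = max(old_max, new_val) = max(44, 18) = 44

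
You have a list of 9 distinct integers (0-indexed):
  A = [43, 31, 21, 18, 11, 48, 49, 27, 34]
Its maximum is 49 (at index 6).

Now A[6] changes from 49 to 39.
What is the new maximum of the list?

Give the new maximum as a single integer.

Old max = 49 (at index 6)
Change: A[6] 49 -> 39
Changed element WAS the max -> may need rescan.
  Max of remaining elements: 48
  New max = max(39, 48) = 48

Answer: 48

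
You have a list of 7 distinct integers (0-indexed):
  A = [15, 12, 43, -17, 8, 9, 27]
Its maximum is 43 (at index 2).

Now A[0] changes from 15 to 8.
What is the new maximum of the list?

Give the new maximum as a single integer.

Old max = 43 (at index 2)
Change: A[0] 15 -> 8
Changed element was NOT the old max.
  New max = max(old_max, new_val) = max(43, 8) = 43

Answer: 43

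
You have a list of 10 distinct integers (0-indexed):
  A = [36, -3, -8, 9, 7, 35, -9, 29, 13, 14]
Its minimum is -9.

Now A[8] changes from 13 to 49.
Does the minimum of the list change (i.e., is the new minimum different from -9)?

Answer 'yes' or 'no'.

Old min = -9
Change: A[8] 13 -> 49
Changed element was NOT the min; min changes only if 49 < -9.
New min = -9; changed? no

Answer: no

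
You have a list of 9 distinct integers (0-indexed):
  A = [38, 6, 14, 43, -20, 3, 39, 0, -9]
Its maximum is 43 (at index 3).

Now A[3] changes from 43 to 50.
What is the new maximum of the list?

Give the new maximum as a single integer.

Answer: 50

Derivation:
Old max = 43 (at index 3)
Change: A[3] 43 -> 50
Changed element WAS the max -> may need rescan.
  Max of remaining elements: 39
  New max = max(50, 39) = 50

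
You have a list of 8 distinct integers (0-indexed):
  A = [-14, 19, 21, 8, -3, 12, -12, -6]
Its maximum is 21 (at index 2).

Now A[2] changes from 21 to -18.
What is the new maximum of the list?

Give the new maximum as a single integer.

Answer: 19

Derivation:
Old max = 21 (at index 2)
Change: A[2] 21 -> -18
Changed element WAS the max -> may need rescan.
  Max of remaining elements: 19
  New max = max(-18, 19) = 19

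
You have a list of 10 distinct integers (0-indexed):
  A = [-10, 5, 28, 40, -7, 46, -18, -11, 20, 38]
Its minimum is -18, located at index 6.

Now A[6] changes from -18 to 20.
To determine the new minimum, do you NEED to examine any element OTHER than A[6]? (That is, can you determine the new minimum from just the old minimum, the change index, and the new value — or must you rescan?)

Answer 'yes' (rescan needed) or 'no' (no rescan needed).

Old min = -18 at index 6
Change at index 6: -18 -> 20
Index 6 WAS the min and new value 20 > old min -18. Must rescan other elements to find the new min.
Needs rescan: yes

Answer: yes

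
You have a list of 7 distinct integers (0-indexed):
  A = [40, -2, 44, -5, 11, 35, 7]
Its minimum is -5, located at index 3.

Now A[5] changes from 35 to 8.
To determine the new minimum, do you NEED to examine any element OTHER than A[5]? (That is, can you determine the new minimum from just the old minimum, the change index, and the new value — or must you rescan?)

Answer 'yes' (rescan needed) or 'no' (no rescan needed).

Old min = -5 at index 3
Change at index 5: 35 -> 8
Index 5 was NOT the min. New min = min(-5, 8). No rescan of other elements needed.
Needs rescan: no

Answer: no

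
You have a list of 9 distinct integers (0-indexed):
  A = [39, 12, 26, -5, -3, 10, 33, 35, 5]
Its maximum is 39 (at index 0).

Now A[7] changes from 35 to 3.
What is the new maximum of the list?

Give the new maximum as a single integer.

Old max = 39 (at index 0)
Change: A[7] 35 -> 3
Changed element was NOT the old max.
  New max = max(old_max, new_val) = max(39, 3) = 39

Answer: 39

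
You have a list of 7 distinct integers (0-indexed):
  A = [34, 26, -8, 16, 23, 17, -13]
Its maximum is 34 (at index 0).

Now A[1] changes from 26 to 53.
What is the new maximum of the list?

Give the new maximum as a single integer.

Old max = 34 (at index 0)
Change: A[1] 26 -> 53
Changed element was NOT the old max.
  New max = max(old_max, new_val) = max(34, 53) = 53

Answer: 53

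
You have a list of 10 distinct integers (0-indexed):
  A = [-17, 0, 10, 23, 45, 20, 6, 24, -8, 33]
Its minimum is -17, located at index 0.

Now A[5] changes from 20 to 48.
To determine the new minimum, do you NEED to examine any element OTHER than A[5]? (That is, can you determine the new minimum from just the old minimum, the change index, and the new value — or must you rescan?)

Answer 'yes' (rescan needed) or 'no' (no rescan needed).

Old min = -17 at index 0
Change at index 5: 20 -> 48
Index 5 was NOT the min. New min = min(-17, 48). No rescan of other elements needed.
Needs rescan: no

Answer: no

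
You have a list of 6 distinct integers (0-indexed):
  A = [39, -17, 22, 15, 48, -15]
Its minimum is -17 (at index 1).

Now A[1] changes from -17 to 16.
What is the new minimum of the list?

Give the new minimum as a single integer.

Old min = -17 (at index 1)
Change: A[1] -17 -> 16
Changed element WAS the min. Need to check: is 16 still <= all others?
  Min of remaining elements: -15
  New min = min(16, -15) = -15

Answer: -15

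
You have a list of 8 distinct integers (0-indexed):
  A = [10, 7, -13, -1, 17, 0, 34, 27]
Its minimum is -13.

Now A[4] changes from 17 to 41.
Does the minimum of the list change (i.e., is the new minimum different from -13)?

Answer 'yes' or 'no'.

Old min = -13
Change: A[4] 17 -> 41
Changed element was NOT the min; min changes only if 41 < -13.
New min = -13; changed? no

Answer: no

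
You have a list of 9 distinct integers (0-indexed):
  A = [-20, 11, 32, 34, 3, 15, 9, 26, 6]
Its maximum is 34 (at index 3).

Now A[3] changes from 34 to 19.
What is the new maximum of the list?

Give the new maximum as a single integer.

Answer: 32

Derivation:
Old max = 34 (at index 3)
Change: A[3] 34 -> 19
Changed element WAS the max -> may need rescan.
  Max of remaining elements: 32
  New max = max(19, 32) = 32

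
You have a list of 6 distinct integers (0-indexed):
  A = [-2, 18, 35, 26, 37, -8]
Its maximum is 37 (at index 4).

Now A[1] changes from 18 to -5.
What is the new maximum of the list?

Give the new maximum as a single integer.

Old max = 37 (at index 4)
Change: A[1] 18 -> -5
Changed element was NOT the old max.
  New max = max(old_max, new_val) = max(37, -5) = 37

Answer: 37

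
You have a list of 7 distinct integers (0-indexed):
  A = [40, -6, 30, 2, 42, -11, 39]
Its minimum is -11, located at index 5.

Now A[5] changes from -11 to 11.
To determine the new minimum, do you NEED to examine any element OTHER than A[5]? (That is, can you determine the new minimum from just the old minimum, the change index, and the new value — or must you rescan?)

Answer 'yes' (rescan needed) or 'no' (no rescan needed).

Answer: yes

Derivation:
Old min = -11 at index 5
Change at index 5: -11 -> 11
Index 5 WAS the min and new value 11 > old min -11. Must rescan other elements to find the new min.
Needs rescan: yes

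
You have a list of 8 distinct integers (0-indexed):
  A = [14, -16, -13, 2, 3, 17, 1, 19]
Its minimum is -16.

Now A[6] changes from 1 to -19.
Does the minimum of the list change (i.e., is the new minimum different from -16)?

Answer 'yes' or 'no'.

Answer: yes

Derivation:
Old min = -16
Change: A[6] 1 -> -19
Changed element was NOT the min; min changes only if -19 < -16.
New min = -19; changed? yes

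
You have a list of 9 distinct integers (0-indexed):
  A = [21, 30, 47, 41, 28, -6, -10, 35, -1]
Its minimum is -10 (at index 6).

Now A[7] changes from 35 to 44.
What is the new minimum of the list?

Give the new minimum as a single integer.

Old min = -10 (at index 6)
Change: A[7] 35 -> 44
Changed element was NOT the old min.
  New min = min(old_min, new_val) = min(-10, 44) = -10

Answer: -10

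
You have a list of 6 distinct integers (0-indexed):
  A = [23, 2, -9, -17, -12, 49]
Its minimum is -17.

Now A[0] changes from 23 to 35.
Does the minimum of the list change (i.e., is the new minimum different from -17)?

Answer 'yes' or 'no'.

Answer: no

Derivation:
Old min = -17
Change: A[0] 23 -> 35
Changed element was NOT the min; min changes only if 35 < -17.
New min = -17; changed? no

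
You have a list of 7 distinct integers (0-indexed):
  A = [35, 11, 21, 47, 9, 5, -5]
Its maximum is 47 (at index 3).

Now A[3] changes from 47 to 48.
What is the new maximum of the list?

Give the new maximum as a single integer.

Old max = 47 (at index 3)
Change: A[3] 47 -> 48
Changed element WAS the max -> may need rescan.
  Max of remaining elements: 35
  New max = max(48, 35) = 48

Answer: 48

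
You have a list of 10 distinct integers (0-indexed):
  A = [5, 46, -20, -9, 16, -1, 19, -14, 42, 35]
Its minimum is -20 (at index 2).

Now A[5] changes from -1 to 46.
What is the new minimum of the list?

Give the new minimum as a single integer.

Answer: -20

Derivation:
Old min = -20 (at index 2)
Change: A[5] -1 -> 46
Changed element was NOT the old min.
  New min = min(old_min, new_val) = min(-20, 46) = -20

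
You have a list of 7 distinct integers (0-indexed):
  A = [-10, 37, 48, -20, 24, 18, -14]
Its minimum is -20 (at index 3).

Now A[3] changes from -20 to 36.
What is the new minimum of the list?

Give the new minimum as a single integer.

Answer: -14

Derivation:
Old min = -20 (at index 3)
Change: A[3] -20 -> 36
Changed element WAS the min. Need to check: is 36 still <= all others?
  Min of remaining elements: -14
  New min = min(36, -14) = -14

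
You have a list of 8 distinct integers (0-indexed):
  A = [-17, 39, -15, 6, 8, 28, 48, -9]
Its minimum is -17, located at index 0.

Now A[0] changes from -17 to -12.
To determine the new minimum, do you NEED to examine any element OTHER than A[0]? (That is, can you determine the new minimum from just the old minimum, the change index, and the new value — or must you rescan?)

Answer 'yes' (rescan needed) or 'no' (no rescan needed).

Answer: yes

Derivation:
Old min = -17 at index 0
Change at index 0: -17 -> -12
Index 0 WAS the min and new value -12 > old min -17. Must rescan other elements to find the new min.
Needs rescan: yes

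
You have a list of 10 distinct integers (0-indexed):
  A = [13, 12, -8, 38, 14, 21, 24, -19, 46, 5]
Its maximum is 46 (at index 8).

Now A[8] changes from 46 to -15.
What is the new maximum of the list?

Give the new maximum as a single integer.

Answer: 38

Derivation:
Old max = 46 (at index 8)
Change: A[8] 46 -> -15
Changed element WAS the max -> may need rescan.
  Max of remaining elements: 38
  New max = max(-15, 38) = 38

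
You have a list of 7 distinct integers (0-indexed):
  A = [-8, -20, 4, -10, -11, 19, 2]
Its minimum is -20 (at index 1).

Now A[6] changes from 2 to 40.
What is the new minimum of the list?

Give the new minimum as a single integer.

Old min = -20 (at index 1)
Change: A[6] 2 -> 40
Changed element was NOT the old min.
  New min = min(old_min, new_val) = min(-20, 40) = -20

Answer: -20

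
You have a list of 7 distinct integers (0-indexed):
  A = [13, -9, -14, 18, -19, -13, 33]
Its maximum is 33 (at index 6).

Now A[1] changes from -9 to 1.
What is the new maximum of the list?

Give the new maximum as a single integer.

Answer: 33

Derivation:
Old max = 33 (at index 6)
Change: A[1] -9 -> 1
Changed element was NOT the old max.
  New max = max(old_max, new_val) = max(33, 1) = 33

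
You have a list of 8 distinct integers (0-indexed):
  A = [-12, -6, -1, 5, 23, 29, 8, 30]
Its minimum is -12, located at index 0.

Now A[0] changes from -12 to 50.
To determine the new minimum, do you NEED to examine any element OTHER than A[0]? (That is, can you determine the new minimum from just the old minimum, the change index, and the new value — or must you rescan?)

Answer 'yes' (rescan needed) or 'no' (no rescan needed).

Old min = -12 at index 0
Change at index 0: -12 -> 50
Index 0 WAS the min and new value 50 > old min -12. Must rescan other elements to find the new min.
Needs rescan: yes

Answer: yes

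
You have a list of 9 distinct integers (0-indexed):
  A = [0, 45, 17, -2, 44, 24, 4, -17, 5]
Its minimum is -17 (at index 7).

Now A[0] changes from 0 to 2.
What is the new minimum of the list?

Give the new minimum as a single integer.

Old min = -17 (at index 7)
Change: A[0] 0 -> 2
Changed element was NOT the old min.
  New min = min(old_min, new_val) = min(-17, 2) = -17

Answer: -17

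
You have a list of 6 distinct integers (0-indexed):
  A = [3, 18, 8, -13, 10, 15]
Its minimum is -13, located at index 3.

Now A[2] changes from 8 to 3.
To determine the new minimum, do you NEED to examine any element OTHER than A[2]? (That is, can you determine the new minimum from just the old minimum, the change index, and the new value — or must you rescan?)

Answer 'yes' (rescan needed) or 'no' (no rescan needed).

Old min = -13 at index 3
Change at index 2: 8 -> 3
Index 2 was NOT the min. New min = min(-13, 3). No rescan of other elements needed.
Needs rescan: no

Answer: no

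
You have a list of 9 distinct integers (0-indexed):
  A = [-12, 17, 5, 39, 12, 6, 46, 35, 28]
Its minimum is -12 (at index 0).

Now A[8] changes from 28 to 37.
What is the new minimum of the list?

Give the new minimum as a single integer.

Answer: -12

Derivation:
Old min = -12 (at index 0)
Change: A[8] 28 -> 37
Changed element was NOT the old min.
  New min = min(old_min, new_val) = min(-12, 37) = -12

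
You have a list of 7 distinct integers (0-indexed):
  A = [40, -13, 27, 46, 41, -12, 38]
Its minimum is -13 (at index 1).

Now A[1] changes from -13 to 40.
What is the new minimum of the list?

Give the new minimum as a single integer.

Answer: -12

Derivation:
Old min = -13 (at index 1)
Change: A[1] -13 -> 40
Changed element WAS the min. Need to check: is 40 still <= all others?
  Min of remaining elements: -12
  New min = min(40, -12) = -12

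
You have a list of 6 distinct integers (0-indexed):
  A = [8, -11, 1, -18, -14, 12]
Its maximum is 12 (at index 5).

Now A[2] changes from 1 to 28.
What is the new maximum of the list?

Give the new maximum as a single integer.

Old max = 12 (at index 5)
Change: A[2] 1 -> 28
Changed element was NOT the old max.
  New max = max(old_max, new_val) = max(12, 28) = 28

Answer: 28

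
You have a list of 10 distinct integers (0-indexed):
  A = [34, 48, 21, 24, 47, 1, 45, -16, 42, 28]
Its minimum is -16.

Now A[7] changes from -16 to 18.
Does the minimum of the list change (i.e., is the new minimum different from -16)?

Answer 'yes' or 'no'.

Old min = -16
Change: A[7] -16 -> 18
Changed element was the min; new min must be rechecked.
New min = 1; changed? yes

Answer: yes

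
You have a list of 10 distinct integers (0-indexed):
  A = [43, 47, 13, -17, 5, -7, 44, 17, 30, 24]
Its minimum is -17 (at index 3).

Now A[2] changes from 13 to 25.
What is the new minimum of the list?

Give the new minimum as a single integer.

Old min = -17 (at index 3)
Change: A[2] 13 -> 25
Changed element was NOT the old min.
  New min = min(old_min, new_val) = min(-17, 25) = -17

Answer: -17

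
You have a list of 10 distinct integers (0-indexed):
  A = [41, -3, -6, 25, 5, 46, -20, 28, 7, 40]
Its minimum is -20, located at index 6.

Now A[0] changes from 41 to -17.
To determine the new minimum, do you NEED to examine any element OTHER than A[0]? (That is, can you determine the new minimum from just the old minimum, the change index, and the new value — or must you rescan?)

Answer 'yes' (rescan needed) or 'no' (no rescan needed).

Old min = -20 at index 6
Change at index 0: 41 -> -17
Index 0 was NOT the min. New min = min(-20, -17). No rescan of other elements needed.
Needs rescan: no

Answer: no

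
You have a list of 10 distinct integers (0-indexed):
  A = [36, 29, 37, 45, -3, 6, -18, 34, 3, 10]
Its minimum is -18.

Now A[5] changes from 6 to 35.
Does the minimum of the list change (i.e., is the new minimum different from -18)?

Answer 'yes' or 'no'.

Answer: no

Derivation:
Old min = -18
Change: A[5] 6 -> 35
Changed element was NOT the min; min changes only if 35 < -18.
New min = -18; changed? no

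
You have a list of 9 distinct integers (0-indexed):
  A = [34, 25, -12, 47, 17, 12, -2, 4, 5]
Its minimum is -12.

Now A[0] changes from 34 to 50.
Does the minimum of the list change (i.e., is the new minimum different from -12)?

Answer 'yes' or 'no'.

Answer: no

Derivation:
Old min = -12
Change: A[0] 34 -> 50
Changed element was NOT the min; min changes only if 50 < -12.
New min = -12; changed? no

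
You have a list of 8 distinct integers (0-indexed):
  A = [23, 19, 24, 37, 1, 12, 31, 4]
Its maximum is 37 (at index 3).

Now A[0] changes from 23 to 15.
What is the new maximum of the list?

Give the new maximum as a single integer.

Answer: 37

Derivation:
Old max = 37 (at index 3)
Change: A[0] 23 -> 15
Changed element was NOT the old max.
  New max = max(old_max, new_val) = max(37, 15) = 37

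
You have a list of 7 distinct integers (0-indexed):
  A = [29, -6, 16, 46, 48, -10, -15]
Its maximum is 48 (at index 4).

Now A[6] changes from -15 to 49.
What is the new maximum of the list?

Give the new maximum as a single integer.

Answer: 49

Derivation:
Old max = 48 (at index 4)
Change: A[6] -15 -> 49
Changed element was NOT the old max.
  New max = max(old_max, new_val) = max(48, 49) = 49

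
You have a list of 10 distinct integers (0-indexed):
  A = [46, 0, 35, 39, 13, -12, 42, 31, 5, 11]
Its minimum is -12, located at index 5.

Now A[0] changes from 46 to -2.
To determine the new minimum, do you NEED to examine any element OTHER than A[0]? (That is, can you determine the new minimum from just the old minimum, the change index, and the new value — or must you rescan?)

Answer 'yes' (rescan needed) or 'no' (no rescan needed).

Answer: no

Derivation:
Old min = -12 at index 5
Change at index 0: 46 -> -2
Index 0 was NOT the min. New min = min(-12, -2). No rescan of other elements needed.
Needs rescan: no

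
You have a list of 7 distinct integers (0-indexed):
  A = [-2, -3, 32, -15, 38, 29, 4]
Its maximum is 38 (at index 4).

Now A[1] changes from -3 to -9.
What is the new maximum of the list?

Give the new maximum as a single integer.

Answer: 38

Derivation:
Old max = 38 (at index 4)
Change: A[1] -3 -> -9
Changed element was NOT the old max.
  New max = max(old_max, new_val) = max(38, -9) = 38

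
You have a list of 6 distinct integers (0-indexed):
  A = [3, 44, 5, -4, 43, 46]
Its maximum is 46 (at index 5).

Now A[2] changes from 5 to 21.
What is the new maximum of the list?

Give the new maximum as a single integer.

Answer: 46

Derivation:
Old max = 46 (at index 5)
Change: A[2] 5 -> 21
Changed element was NOT the old max.
  New max = max(old_max, new_val) = max(46, 21) = 46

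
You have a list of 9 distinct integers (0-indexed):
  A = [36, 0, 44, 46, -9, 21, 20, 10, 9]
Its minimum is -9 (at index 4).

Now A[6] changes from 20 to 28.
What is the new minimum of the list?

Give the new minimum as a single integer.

Old min = -9 (at index 4)
Change: A[6] 20 -> 28
Changed element was NOT the old min.
  New min = min(old_min, new_val) = min(-9, 28) = -9

Answer: -9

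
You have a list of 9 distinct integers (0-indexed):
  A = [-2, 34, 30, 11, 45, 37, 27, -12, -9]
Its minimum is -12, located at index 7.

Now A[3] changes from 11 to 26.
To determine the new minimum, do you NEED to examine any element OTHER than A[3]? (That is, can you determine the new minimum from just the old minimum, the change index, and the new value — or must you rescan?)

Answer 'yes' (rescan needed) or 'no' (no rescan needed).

Old min = -12 at index 7
Change at index 3: 11 -> 26
Index 3 was NOT the min. New min = min(-12, 26). No rescan of other elements needed.
Needs rescan: no

Answer: no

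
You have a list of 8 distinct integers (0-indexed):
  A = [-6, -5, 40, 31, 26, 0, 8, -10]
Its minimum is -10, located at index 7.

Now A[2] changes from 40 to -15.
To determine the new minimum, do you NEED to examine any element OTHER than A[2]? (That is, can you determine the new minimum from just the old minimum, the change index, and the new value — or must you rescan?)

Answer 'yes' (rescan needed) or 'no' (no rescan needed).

Old min = -10 at index 7
Change at index 2: 40 -> -15
Index 2 was NOT the min. New min = min(-10, -15). No rescan of other elements needed.
Needs rescan: no

Answer: no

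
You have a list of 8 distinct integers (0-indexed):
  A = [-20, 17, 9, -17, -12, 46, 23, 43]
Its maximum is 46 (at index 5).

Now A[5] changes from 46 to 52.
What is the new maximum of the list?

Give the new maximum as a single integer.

Old max = 46 (at index 5)
Change: A[5] 46 -> 52
Changed element WAS the max -> may need rescan.
  Max of remaining elements: 43
  New max = max(52, 43) = 52

Answer: 52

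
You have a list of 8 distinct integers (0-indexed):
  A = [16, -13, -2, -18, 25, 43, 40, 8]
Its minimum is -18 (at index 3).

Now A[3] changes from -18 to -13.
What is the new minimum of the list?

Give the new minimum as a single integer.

Old min = -18 (at index 3)
Change: A[3] -18 -> -13
Changed element WAS the min. Need to check: is -13 still <= all others?
  Min of remaining elements: -13
  New min = min(-13, -13) = -13

Answer: -13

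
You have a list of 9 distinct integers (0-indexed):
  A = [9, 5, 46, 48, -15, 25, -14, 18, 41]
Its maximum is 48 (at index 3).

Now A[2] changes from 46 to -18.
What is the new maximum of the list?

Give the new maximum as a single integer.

Answer: 48

Derivation:
Old max = 48 (at index 3)
Change: A[2] 46 -> -18
Changed element was NOT the old max.
  New max = max(old_max, new_val) = max(48, -18) = 48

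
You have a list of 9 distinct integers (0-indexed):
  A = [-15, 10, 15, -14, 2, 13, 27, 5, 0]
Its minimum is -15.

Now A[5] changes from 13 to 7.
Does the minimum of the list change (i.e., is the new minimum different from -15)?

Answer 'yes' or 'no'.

Answer: no

Derivation:
Old min = -15
Change: A[5] 13 -> 7
Changed element was NOT the min; min changes only if 7 < -15.
New min = -15; changed? no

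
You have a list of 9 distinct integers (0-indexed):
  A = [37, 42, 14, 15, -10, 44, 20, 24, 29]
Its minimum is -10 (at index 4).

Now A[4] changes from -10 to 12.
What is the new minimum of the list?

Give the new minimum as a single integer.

Old min = -10 (at index 4)
Change: A[4] -10 -> 12
Changed element WAS the min. Need to check: is 12 still <= all others?
  Min of remaining elements: 14
  New min = min(12, 14) = 12

Answer: 12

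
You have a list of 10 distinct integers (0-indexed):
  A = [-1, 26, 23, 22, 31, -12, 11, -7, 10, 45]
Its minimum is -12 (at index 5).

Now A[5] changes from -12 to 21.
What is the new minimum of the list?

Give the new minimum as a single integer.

Answer: -7

Derivation:
Old min = -12 (at index 5)
Change: A[5] -12 -> 21
Changed element WAS the min. Need to check: is 21 still <= all others?
  Min of remaining elements: -7
  New min = min(21, -7) = -7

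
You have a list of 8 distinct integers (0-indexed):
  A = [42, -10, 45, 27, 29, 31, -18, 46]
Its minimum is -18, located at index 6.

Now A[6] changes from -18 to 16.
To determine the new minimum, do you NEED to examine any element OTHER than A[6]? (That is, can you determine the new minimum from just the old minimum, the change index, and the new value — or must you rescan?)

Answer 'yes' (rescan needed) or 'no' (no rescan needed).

Answer: yes

Derivation:
Old min = -18 at index 6
Change at index 6: -18 -> 16
Index 6 WAS the min and new value 16 > old min -18. Must rescan other elements to find the new min.
Needs rescan: yes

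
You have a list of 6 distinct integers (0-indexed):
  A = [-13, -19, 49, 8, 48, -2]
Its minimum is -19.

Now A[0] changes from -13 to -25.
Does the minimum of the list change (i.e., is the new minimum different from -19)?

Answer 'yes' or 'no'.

Old min = -19
Change: A[0] -13 -> -25
Changed element was NOT the min; min changes only if -25 < -19.
New min = -25; changed? yes

Answer: yes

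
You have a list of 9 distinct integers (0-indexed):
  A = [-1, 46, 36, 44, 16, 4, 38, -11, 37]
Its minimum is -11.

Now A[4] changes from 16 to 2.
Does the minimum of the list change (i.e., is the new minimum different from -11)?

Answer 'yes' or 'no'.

Old min = -11
Change: A[4] 16 -> 2
Changed element was NOT the min; min changes only if 2 < -11.
New min = -11; changed? no

Answer: no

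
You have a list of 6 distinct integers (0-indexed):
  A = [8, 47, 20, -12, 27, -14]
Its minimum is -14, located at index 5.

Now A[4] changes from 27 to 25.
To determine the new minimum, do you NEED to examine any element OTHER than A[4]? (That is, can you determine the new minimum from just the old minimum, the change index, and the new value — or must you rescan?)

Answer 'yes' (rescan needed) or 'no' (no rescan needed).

Old min = -14 at index 5
Change at index 4: 27 -> 25
Index 4 was NOT the min. New min = min(-14, 25). No rescan of other elements needed.
Needs rescan: no

Answer: no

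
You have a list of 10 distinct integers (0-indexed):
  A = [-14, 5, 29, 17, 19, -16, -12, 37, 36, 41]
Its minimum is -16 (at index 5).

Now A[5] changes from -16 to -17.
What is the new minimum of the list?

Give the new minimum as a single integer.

Old min = -16 (at index 5)
Change: A[5] -16 -> -17
Changed element WAS the min. Need to check: is -17 still <= all others?
  Min of remaining elements: -14
  New min = min(-17, -14) = -17

Answer: -17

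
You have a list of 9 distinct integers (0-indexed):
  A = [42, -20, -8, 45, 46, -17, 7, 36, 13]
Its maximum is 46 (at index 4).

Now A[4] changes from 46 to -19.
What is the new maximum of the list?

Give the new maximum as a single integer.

Answer: 45

Derivation:
Old max = 46 (at index 4)
Change: A[4] 46 -> -19
Changed element WAS the max -> may need rescan.
  Max of remaining elements: 45
  New max = max(-19, 45) = 45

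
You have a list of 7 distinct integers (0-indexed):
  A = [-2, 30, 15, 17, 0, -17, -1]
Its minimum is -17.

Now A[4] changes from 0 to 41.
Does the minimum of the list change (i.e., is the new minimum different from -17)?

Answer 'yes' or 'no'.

Old min = -17
Change: A[4] 0 -> 41
Changed element was NOT the min; min changes only if 41 < -17.
New min = -17; changed? no

Answer: no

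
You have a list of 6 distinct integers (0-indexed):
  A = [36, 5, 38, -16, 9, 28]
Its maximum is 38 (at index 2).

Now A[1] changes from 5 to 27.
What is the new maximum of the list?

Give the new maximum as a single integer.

Answer: 38

Derivation:
Old max = 38 (at index 2)
Change: A[1] 5 -> 27
Changed element was NOT the old max.
  New max = max(old_max, new_val) = max(38, 27) = 38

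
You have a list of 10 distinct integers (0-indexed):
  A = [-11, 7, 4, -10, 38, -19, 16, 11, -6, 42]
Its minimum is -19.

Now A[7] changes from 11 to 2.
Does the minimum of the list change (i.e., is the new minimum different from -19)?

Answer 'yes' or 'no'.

Old min = -19
Change: A[7] 11 -> 2
Changed element was NOT the min; min changes only if 2 < -19.
New min = -19; changed? no

Answer: no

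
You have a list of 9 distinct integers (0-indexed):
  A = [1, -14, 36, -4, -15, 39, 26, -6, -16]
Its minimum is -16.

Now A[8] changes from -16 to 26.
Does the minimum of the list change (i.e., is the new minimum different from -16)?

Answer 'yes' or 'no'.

Answer: yes

Derivation:
Old min = -16
Change: A[8] -16 -> 26
Changed element was the min; new min must be rechecked.
New min = -15; changed? yes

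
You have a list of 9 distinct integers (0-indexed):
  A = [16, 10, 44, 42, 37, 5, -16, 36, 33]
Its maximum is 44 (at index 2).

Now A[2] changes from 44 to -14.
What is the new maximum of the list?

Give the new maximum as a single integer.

Old max = 44 (at index 2)
Change: A[2] 44 -> -14
Changed element WAS the max -> may need rescan.
  Max of remaining elements: 42
  New max = max(-14, 42) = 42

Answer: 42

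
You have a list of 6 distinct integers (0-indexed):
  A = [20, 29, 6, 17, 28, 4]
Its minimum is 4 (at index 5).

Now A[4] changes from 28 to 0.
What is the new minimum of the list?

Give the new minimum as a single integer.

Old min = 4 (at index 5)
Change: A[4] 28 -> 0
Changed element was NOT the old min.
  New min = min(old_min, new_val) = min(4, 0) = 0

Answer: 0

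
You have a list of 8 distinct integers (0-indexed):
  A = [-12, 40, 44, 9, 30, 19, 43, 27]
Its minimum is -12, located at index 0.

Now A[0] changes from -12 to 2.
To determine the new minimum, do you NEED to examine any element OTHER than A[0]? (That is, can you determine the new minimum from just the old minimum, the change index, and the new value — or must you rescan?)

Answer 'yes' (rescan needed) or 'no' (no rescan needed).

Old min = -12 at index 0
Change at index 0: -12 -> 2
Index 0 WAS the min and new value 2 > old min -12. Must rescan other elements to find the new min.
Needs rescan: yes

Answer: yes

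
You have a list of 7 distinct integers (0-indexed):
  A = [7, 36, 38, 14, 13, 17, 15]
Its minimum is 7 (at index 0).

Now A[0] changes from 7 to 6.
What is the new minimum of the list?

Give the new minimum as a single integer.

Answer: 6

Derivation:
Old min = 7 (at index 0)
Change: A[0] 7 -> 6
Changed element WAS the min. Need to check: is 6 still <= all others?
  Min of remaining elements: 13
  New min = min(6, 13) = 6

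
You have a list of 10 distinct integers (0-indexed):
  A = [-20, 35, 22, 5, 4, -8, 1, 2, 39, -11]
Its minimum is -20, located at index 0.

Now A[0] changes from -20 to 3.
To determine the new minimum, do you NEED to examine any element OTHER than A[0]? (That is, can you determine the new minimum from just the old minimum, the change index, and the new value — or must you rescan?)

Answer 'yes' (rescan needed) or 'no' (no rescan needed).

Answer: yes

Derivation:
Old min = -20 at index 0
Change at index 0: -20 -> 3
Index 0 WAS the min and new value 3 > old min -20. Must rescan other elements to find the new min.
Needs rescan: yes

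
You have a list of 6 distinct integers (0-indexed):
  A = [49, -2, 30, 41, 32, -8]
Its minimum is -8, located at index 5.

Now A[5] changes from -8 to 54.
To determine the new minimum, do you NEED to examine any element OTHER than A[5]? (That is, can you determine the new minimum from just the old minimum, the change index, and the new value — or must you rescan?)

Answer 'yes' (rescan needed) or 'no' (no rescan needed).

Answer: yes

Derivation:
Old min = -8 at index 5
Change at index 5: -8 -> 54
Index 5 WAS the min and new value 54 > old min -8. Must rescan other elements to find the new min.
Needs rescan: yes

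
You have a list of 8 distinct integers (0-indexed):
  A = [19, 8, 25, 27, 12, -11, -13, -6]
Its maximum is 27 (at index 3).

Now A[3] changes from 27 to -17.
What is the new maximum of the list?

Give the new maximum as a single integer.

Old max = 27 (at index 3)
Change: A[3] 27 -> -17
Changed element WAS the max -> may need rescan.
  Max of remaining elements: 25
  New max = max(-17, 25) = 25

Answer: 25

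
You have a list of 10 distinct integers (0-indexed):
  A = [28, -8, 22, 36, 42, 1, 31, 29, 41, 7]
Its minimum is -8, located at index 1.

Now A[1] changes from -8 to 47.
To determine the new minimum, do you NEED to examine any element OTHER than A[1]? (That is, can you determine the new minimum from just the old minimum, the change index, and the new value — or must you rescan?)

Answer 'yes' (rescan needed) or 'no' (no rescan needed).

Old min = -8 at index 1
Change at index 1: -8 -> 47
Index 1 WAS the min and new value 47 > old min -8. Must rescan other elements to find the new min.
Needs rescan: yes

Answer: yes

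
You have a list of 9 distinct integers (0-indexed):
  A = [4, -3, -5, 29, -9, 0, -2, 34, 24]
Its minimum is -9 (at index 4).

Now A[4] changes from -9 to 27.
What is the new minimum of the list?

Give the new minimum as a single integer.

Answer: -5

Derivation:
Old min = -9 (at index 4)
Change: A[4] -9 -> 27
Changed element WAS the min. Need to check: is 27 still <= all others?
  Min of remaining elements: -5
  New min = min(27, -5) = -5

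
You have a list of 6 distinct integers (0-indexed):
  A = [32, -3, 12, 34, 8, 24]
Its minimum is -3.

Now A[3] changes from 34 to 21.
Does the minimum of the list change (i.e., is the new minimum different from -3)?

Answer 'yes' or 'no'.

Old min = -3
Change: A[3] 34 -> 21
Changed element was NOT the min; min changes only if 21 < -3.
New min = -3; changed? no

Answer: no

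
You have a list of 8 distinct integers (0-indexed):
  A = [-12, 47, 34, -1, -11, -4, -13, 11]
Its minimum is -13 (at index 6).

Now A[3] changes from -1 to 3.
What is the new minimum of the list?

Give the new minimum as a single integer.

Old min = -13 (at index 6)
Change: A[3] -1 -> 3
Changed element was NOT the old min.
  New min = min(old_min, new_val) = min(-13, 3) = -13

Answer: -13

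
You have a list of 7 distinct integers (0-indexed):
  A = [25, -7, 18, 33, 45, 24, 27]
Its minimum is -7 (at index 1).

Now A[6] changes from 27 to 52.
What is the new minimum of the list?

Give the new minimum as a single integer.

Old min = -7 (at index 1)
Change: A[6] 27 -> 52
Changed element was NOT the old min.
  New min = min(old_min, new_val) = min(-7, 52) = -7

Answer: -7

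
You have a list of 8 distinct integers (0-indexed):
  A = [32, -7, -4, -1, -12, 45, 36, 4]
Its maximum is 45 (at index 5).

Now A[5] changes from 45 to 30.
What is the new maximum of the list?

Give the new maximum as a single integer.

Old max = 45 (at index 5)
Change: A[5] 45 -> 30
Changed element WAS the max -> may need rescan.
  Max of remaining elements: 36
  New max = max(30, 36) = 36

Answer: 36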